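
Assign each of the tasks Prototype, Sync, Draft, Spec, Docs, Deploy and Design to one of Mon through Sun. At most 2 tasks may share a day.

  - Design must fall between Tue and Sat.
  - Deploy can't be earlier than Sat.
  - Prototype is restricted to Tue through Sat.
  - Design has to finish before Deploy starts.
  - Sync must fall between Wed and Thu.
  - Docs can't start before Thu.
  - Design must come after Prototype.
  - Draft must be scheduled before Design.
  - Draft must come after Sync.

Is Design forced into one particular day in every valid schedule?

Design can be Fri (e.g. Docs in Thu, Prototype in Tue, Draft in Thu, Design in Fri, Sync in Wed, Spec in Mon, Deploy in Sat) or Sat (e.g. Prototype in Tue; Draft in Thu; Deploy in Sun; Docs in Thu; Design in Sat; Spec in Mon; Sync in Wed).

No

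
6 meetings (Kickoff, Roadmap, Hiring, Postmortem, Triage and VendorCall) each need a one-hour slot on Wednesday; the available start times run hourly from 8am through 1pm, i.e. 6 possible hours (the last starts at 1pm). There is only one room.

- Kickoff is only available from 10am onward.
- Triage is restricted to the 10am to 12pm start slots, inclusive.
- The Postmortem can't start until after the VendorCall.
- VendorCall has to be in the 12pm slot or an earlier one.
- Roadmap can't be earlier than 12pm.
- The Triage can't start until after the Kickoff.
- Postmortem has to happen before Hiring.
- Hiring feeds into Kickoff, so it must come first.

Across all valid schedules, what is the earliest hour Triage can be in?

12pm

Triage is available from 10am; precedence pushes Triage to at least 12pm; Triage's own window allows nothing later than 12pm.
Triage at 12pm is achievable: Roadmap in 1pm, Hiring in 10am, Postmortem in 9am, Kickoff in 11am, Triage in 12pm, VendorCall in 8am.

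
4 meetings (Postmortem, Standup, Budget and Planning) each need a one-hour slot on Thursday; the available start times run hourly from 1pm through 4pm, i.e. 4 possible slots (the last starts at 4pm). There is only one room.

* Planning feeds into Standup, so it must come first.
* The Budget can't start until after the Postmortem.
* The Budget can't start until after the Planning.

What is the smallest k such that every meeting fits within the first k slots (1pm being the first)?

The precedence chain requires at least 2 distinct slots.
With at most 1 per slot and 4 meetings, at least 4 slots are needed.
4 works (last occupied slot: 4pm): for example Planning in 1pm; Budget in 3pm; Standup in 4pm; Postmortem in 2pm.

4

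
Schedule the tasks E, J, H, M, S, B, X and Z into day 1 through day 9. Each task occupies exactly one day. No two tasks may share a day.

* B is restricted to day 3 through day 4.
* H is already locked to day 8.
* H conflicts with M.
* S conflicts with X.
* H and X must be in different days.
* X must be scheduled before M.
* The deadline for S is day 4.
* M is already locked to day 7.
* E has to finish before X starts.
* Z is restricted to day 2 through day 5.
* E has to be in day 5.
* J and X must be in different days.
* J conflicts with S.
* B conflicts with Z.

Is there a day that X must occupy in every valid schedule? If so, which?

day 6

E is fixed at day 5 and must come before X, so X is at least day 6.
M is fixed at day 7 and must come after X, so X is at most day 6.
So X must be day 6.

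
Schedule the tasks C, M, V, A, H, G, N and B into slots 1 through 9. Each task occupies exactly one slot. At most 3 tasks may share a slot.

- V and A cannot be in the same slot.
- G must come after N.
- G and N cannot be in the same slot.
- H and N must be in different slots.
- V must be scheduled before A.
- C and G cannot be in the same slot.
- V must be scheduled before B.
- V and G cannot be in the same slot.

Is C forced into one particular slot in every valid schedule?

C can be 1 (e.g. V -> 1, A -> 2, B -> 2, G -> 2, M -> 3, C -> 1, H -> 3, N -> 1) or 2 (e.g. B -> 2; M -> 1; G -> 3; V -> 1; A -> 2; H -> 3; C -> 2; N -> 1).

No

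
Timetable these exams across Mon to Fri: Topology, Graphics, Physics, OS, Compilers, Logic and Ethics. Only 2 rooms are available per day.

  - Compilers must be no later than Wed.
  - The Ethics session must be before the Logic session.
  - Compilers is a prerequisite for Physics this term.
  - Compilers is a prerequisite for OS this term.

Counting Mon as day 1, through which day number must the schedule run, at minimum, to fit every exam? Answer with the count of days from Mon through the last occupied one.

4 days

The precedence chain requires at least 2 distinct days.
With at most 2 per day and 7 exams, at least 4 days are needed.
4 works (last occupied day: Thu): for example Physics -> Tue, OS -> Tue, Topology -> Wed, Logic -> Wed, Compilers -> Mon, Ethics -> Mon, Graphics -> Thu.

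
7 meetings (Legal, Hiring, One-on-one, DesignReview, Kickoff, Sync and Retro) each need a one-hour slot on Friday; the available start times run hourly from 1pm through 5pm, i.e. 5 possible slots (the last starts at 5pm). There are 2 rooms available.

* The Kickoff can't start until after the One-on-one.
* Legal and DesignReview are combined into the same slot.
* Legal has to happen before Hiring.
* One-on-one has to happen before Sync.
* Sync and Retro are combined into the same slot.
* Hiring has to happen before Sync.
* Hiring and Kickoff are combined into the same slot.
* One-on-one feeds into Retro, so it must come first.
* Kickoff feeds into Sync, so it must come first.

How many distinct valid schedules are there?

10

Splitting on Legal: it can be 1pm (4), 2pm (4), 3pm (2). Listing each branch's schedules as (Hiring, One-on-one, DesignReview, Kickoff, Sync, Retro):
Legal=1pm: (3pm,2pm,1pm,3pm,4pm,4pm) (3pm,2pm,1pm,3pm,5pm,5pm) (4pm,2pm,1pm,4pm,5pm,5pm) (4pm,3pm,1pm,4pm,5pm,5pm) — 4.
Legal=2pm: (3pm,1pm,2pm,3pm,4pm,4pm) (3pm,1pm,2pm,3pm,5pm,5pm) (4pm,1pm,2pm,4pm,5pm,5pm) (4pm,3pm,2pm,4pm,5pm,5pm) — 4.
Legal=3pm: (4pm,1pm,3pm,4pm,5pm,5pm) (4pm,2pm,3pm,4pm,5pm,5pm) — 2.
Summing: 4 + 4 + 2 = 10.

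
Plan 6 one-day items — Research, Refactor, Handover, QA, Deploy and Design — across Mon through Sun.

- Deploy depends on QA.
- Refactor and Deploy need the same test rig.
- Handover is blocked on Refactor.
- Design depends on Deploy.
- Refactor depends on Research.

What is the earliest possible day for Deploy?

Tue

Precedence pushes Deploy to at least Tue; downstream work caps Deploy at Sat.
Deploy at Tue is achievable: Design=Wed, QA=Mon, Refactor=Wed, Research=Mon, Deploy=Tue, Handover=Thu.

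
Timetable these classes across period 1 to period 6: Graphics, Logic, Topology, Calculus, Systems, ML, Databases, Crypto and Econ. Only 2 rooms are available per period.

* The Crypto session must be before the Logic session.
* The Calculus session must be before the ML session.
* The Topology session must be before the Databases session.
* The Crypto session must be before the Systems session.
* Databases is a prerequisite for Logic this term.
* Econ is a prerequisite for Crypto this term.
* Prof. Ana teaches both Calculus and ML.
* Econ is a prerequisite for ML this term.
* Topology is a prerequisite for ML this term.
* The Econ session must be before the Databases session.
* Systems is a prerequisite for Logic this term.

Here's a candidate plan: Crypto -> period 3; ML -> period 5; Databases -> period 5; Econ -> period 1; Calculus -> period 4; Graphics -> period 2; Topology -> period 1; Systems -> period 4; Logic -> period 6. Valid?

Yes, all constraints hold

Systems is a prerequisite for Logic this term — holds.
Prof. Ana teaches both Calculus and ML — holds.
Econ is a prerequisite for ML this term — holds.
Topology is a prerequisite for ML this term — holds.
The Topology session must be before the Databases session — holds.
Databases is a prerequisite for Logic this term — holds.
The Calculus session must be before the ML session — holds.
The Econ session must be before the Databases session — holds.
Econ is a prerequisite for Crypto this term — holds.
Only 2 rooms are available per period — holds.
The Crypto session must be before the Systems session — holds.
The Crypto session must be before the Logic session — holds.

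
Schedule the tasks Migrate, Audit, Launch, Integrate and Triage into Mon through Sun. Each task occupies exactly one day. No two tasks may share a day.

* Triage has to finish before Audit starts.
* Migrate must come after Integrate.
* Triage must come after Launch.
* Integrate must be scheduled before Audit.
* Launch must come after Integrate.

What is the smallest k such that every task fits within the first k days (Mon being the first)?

The precedence chain requires at least 4 distinct days.
With at most 1 per day and 5 tasks, at least 5 days are needed.
5 works (last occupied day: Fri): for example Audit=Thu, Launch=Tue, Triage=Wed, Migrate=Fri, Integrate=Mon.

5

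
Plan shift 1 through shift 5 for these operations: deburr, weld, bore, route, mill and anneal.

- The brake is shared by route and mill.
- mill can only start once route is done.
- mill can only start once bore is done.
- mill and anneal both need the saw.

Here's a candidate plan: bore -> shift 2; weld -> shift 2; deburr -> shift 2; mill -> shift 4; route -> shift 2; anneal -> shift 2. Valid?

mill can only start once bore is done — holds.
mill and anneal both need the saw — holds.
The brake is shared by route and mill — holds.
mill can only start once route is done — holds.

Yes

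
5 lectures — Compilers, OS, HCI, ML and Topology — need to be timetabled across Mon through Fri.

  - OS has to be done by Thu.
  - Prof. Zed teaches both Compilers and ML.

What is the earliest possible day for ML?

Mon

ML at Mon is achievable: ML=Mon; HCI=Mon; Topology=Mon; Compilers=Tue; OS=Mon.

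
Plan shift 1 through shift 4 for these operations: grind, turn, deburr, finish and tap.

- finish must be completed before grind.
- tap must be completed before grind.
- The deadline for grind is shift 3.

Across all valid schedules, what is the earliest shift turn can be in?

turn at shift 1 is achievable: grind=shift 2, tap=shift 1, finish=shift 1, turn=shift 1, deburr=shift 1.

shift 1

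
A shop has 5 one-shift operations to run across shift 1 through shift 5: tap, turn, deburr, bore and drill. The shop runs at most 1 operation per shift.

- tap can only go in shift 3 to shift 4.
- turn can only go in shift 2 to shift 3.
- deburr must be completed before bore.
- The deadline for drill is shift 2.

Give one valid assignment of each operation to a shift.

turn=shift 2; drill=shift 1; deburr=shift 4; bore=shift 5; tap=shift 3

Checking: deburr(shift 4) before bore(shift 5); turn=shift 2 in [shift 2,shift 3]; drill=shift 1 in [shift 1,shift 2]; tap=shift 3 in [shift 3,shift 4]; max 1 per shift (cap 1).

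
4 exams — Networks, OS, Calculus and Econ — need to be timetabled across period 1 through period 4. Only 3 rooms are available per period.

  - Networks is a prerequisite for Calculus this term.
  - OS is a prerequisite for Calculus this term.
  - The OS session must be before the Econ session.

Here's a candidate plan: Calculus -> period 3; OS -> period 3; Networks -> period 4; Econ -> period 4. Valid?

Only 3 rooms are available per period — holds.
Networks is a prerequisite for Calculus this term — violated.
OS is a prerequisite for Calculus this term — violated.
The OS session must be before the Econ session — holds.

Invalid. Networks is a prerequisite for Calculus this term.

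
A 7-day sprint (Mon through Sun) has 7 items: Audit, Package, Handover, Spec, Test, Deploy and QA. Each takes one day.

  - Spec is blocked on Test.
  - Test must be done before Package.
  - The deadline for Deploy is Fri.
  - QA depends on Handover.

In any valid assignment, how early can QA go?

Precedence pushes QA to at least Tue.
QA at Tue is achievable: Spec -> Tue; Deploy -> Mon; Handover -> Mon; Test -> Mon; Package -> Tue; QA -> Tue; Audit -> Mon.

Tue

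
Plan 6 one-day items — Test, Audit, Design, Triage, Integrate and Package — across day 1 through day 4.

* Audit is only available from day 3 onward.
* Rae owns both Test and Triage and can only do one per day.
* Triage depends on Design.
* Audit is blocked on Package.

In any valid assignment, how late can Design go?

Downstream work caps Design at day 3.
Design at day 3 is achievable: Test=day 1; Audit=day 3; Integrate=day 1; Design=day 3; Triage=day 4; Package=day 1.

day 3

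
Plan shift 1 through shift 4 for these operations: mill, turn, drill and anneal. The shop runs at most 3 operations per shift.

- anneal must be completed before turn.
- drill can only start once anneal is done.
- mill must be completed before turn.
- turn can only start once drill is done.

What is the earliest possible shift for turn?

Precedence pushes turn to at least shift 3.
turn at shift 3 is achievable: mill=shift 1, anneal=shift 1, turn=shift 3, drill=shift 2.

shift 3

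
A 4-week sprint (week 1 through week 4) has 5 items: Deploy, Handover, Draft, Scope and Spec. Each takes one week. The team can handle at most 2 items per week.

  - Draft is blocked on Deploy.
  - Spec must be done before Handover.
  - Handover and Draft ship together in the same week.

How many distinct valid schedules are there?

Splitting on Deploy: it can be week 1 (15), week 2 (13), week 3 (8). Listing each branch's schedules as (Handover, Draft, Scope, Spec) by week number:
Deploy=week 1: (2,2,3,1) (2,2,4,1) (3,3,1,2) (3,3,2,1) (3,3,2,2) (3,3,4,1) (3,3,4,2) (4,4,1,2) (4,4,1,3) (4,4,2,1) (4,4,2,2) (4,4,2,3) (4,4,3,1) (4,4,3,2) (4,4,3,3) — 15.
Deploy=week 2: (3,3,1,1) (3,3,1,2) (3,3,2,1) (3,3,4,1) (3,3,4,2) (4,4,1,1) (4,4,1,2) (4,4,1,3) (4,4,2,1) (4,4,2,3) (4,4,3,1) (4,4,3,2) (4,4,3,3) — 13.
Deploy=week 3: (4,4,1,1) (4,4,1,2) (4,4,1,3) (4,4,2,1) (4,4,2,2) (4,4,2,3) (4,4,3,1) (4,4,3,2) — 8.
Summing: 15 + 13 + 8 = 36.

36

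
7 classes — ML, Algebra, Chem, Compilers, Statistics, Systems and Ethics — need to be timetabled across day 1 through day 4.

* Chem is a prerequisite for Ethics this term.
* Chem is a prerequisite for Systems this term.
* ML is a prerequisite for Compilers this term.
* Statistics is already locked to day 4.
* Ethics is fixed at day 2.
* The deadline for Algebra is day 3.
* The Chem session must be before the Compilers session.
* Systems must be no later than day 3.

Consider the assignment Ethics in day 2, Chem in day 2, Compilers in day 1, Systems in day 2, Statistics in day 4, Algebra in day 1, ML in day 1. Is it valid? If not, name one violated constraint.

Chem is a prerequisite for Ethics this term — violated.
Systems must be no later than day 3 — holds.
Statistics is already locked to day 4 — holds.
Chem is a prerequisite for Systems this term — violated.
ML is a prerequisite for Compilers this term — violated.
Ethics is fixed at day 2 — holds.
The Chem session must be before the Compilers session — violated.
The deadline for Algebra is day 3 — holds.

Invalid. The Chem session must be before the Compilers session.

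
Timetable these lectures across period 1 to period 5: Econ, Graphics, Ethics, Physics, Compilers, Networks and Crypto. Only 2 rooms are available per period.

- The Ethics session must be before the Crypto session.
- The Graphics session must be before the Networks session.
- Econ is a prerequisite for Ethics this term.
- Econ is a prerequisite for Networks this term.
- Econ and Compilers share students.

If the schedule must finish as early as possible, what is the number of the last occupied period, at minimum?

The precedence chain requires at least 3 distinct periods.
With at most 2 per period and 7 lectures, at least 4 periods are needed.
4 works (last occupied period: period 4): for example Ethics in period 2; Compilers in period 4; Econ in period 1; Crypto in period 3; Graphics in period 1; Networks in period 2; Physics in period 3.

4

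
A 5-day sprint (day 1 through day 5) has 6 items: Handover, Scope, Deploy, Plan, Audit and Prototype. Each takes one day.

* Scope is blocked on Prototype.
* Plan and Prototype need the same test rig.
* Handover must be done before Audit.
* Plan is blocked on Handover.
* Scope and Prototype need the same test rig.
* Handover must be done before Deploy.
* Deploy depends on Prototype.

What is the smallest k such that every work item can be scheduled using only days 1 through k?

The precedence chain requires at least 2 distinct days.
2 works (last occupied day: day 2): for example Handover=day 1, Prototype=day 1, Plan=day 2, Scope=day 2, Audit=day 2, Deploy=day 2.

2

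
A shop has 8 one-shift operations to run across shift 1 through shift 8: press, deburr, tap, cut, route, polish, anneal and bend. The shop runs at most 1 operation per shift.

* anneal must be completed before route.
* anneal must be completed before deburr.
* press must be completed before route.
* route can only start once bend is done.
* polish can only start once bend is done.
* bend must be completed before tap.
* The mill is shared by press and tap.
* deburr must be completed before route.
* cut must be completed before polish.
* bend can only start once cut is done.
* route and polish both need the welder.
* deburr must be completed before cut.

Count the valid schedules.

36

Splitting on deburr: it can be shift 2 (24), shift 3 (12). Listing each branch's schedules as (press, tap, cut, route, polish, anneal, bend) by shift number:
deburr=shift 2: (3,6,4,7,8,1,5) (3,6,4,8,7,1,5) (3,7,4,6,8,1,5) (3,7,4,8,6,1,5) (3,8,4,6,7,1,5) (3,8,4,7,6,1,5) (4,6,3,7,8,1,5) (4,6,3,8,7,1,5) (4,7,3,6,8,1,5) (4,7,3,8,6,1,5) (4,8,3,6,7,1,5) (4,8,3,7,6,1,5) (5,6,3,7,8,1,4) (5,6,3,8,7,1,4) (5,7,3,6,8,1,4) (5,7,3,8,6,1,4) (5,8,3,6,7,1,4) (5,8,3,7,6,1,4) (6,5,3,7,8,1,4) (6,5,3,8,7,1,4) (6,7,3,8,5,1,4) (6,8,3,7,5,1,4) (7,5,3,8,6,1,4) (7,6,3,8,5,1,4) — 24.
deburr=shift 3: (1,6,4,7,8,2,5) (1,6,4,8,7,2,5) (1,7,4,6,8,2,5) (1,7,4,8,6,2,5) (1,8,4,6,7,2,5) (1,8,4,7,6,2,5) (2,6,4,7,8,1,5) (2,6,4,8,7,1,5) (2,7,4,6,8,1,5) (2,7,4,8,6,1,5) (2,8,4,6,7,1,5) (2,8,4,7,6,1,5) — 12.
Summing: 24 + 12 = 36.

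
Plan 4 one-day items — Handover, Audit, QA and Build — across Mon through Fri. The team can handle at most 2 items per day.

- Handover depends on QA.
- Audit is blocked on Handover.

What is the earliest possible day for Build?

Build at Mon is achievable: Audit in Wed, Handover in Tue, Build in Mon, QA in Mon.

Mon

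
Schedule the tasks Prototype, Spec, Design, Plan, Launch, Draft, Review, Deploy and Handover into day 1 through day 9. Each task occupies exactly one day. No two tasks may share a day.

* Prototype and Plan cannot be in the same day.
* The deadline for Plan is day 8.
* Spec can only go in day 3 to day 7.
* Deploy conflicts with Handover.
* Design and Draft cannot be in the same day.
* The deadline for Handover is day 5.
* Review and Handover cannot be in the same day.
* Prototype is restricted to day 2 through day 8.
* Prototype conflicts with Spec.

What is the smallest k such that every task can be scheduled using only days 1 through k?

9 days

With at most 1 per day and 9 tasks, at least 9 days are needed.
Spec can't be placed before day 3, so the schedule must run through at least day 3.
9 works (last occupied day: day 9): for example Launch in day 6, Prototype in day 2, Draft in day 7, Deploy in day 9, Plan in day 4, Spec in day 3, Design in day 5, Review in day 8, Handover in day 1.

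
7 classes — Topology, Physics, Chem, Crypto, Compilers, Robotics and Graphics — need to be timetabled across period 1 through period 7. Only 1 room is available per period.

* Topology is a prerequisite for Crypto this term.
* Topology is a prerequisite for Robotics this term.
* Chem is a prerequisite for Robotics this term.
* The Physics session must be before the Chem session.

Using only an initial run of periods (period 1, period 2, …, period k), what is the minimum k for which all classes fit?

7 periods

The precedence chain requires at least 3 distinct periods.
With at most 1 per period and 7 classes, at least 7 periods are needed.
7 works (last occupied period: period 7): for example Physics -> period 2, Chem -> period 3, Compilers -> period 6, Crypto -> period 5, Topology -> period 1, Robotics -> period 4, Graphics -> period 7.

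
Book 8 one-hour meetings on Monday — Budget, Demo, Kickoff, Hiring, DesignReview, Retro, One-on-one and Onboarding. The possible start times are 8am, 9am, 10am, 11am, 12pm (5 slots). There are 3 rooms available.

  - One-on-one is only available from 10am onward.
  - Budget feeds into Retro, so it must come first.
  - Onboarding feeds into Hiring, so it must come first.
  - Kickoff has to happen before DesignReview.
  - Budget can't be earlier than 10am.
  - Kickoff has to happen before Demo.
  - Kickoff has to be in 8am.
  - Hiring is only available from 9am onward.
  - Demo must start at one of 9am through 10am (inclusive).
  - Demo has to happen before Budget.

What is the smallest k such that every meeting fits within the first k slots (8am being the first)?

4

The precedence chain requires at least 4 distinct slots.
With at most 3 per slot and 8 meetings, at least 3 slots are needed.
4 works (last occupied slot: 11am): for example Retro=11am, Budget=10am, Kickoff=8am, One-on-one=10am, Onboarding=8am, Demo=9am, DesignReview=9am, Hiring=9am.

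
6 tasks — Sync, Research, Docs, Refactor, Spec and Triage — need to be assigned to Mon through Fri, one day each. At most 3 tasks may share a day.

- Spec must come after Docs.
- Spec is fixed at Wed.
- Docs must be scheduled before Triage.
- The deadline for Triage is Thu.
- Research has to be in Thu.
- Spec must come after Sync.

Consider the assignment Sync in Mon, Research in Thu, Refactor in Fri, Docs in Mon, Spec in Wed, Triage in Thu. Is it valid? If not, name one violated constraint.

Yes

Spec must come after Docs — holds.
Research has to be in Thu — holds.
The deadline for Triage is Thu — holds.
Docs must be scheduled before Triage — holds.
Spec is fixed at Wed — holds.
Spec must come after Sync — holds.
At most 3 tasks may share a day — holds.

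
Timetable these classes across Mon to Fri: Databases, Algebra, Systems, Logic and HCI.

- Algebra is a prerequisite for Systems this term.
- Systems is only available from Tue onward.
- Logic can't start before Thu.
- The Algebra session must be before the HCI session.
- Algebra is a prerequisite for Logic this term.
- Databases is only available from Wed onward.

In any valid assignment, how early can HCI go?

Tue

Precedence pushes HCI to at least Tue.
HCI at Tue is achievable: Logic -> Thu, Systems -> Tue, HCI -> Tue, Databases -> Wed, Algebra -> Mon.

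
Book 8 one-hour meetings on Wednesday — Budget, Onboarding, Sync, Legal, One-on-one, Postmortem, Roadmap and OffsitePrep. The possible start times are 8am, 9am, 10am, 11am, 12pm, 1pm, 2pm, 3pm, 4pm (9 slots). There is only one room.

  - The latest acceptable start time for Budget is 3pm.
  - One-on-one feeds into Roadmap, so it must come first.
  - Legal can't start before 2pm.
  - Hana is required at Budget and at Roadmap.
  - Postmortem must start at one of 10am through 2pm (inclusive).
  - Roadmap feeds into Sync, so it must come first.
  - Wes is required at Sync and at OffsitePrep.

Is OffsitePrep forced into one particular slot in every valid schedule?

OffsitePrep can be 8am (e.g. Onboarding -> 3pm, Roadmap -> 12pm, Sync -> 1pm, One-on-one -> 11am, Postmortem -> 10am, Budget -> 9am, Legal -> 2pm, OffsitePrep -> 8am) or 9am (e.g. Postmortem -> 10am; Sync -> 1pm; OffsitePrep -> 9am; Budget -> 8am; Legal -> 2pm; Onboarding -> 3pm; Roadmap -> 12pm; One-on-one -> 11am).

No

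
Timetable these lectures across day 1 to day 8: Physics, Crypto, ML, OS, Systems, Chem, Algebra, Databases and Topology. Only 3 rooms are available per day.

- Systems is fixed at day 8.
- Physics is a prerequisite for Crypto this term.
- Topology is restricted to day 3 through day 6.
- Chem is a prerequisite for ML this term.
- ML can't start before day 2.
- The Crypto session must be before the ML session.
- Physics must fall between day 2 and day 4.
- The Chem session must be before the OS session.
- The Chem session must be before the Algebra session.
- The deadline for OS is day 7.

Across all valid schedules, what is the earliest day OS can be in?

Precedence pushes OS to at least day 2; OS's own window allows nothing later than day 7.
OS at day 2 is achievable: Crypto in day 3, Topology in day 3, OS in day 2, ML in day 4, Algebra in day 2, Physics in day 2, Databases in day 1, Systems in day 8, Chem in day 1.

day 2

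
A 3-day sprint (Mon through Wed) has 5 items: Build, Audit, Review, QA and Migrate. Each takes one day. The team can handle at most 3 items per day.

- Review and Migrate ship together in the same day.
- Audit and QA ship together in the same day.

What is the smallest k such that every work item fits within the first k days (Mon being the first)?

2

With at most 3 per day and 5 work items, at least 2 days are needed.
2 works (last occupied day: Tue): for example Build in Mon; Migrate in Tue; Audit in Mon; QA in Mon; Review in Tue.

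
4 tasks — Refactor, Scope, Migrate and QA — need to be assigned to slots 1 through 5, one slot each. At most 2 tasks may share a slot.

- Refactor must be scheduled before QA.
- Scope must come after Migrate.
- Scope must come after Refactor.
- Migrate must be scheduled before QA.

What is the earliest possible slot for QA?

Precedence pushes QA to at least 2.
QA at 2 is achievable: Refactor -> 1, QA -> 2, Scope -> 2, Migrate -> 1.

2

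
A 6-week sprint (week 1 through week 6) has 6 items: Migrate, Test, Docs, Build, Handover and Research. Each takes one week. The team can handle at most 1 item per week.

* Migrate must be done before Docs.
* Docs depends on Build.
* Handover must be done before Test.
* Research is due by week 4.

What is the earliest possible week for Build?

week 1

Downstream work caps Build at week 5.
Build at week 1 is achievable: Docs -> week 4; Handover -> week 5; Migrate -> week 3; Research -> week 2; Build -> week 1; Test -> week 6.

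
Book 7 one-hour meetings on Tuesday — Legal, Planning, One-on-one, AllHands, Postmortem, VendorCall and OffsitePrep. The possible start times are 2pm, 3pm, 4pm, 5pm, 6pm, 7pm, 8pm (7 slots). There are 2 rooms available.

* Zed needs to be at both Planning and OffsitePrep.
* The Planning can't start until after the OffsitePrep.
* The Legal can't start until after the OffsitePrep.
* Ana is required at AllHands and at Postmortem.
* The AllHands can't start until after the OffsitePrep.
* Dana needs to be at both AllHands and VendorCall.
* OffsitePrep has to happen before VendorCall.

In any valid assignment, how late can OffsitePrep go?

6pm

Downstream work caps OffsitePrep at 7pm.
OffsitePrep at 6pm is achievable: Legal in 7pm, Postmortem in 2pm, OffsitePrep in 6pm, AllHands in 7pm, Planning in 8pm, One-on-one in 2pm, VendorCall in 8pm.
Nothing later works — the conflict and capacity constraints rule out every slot after 6pm.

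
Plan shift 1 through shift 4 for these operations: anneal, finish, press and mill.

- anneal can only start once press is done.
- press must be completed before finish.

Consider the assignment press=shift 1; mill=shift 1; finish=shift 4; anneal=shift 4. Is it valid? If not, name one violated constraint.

Yes, all constraints hold

press must be completed before finish — holds.
anneal can only start once press is done — holds.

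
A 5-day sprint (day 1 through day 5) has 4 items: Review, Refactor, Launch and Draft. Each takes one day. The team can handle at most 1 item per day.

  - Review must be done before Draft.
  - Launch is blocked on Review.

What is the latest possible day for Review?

day 3

Downstream work caps Review at day 4.
Review at day 3 is achievable: Refactor -> day 1; Launch -> day 4; Review -> day 3; Draft -> day 5.
Nothing later works — the capacity limit rule out every day after day 3.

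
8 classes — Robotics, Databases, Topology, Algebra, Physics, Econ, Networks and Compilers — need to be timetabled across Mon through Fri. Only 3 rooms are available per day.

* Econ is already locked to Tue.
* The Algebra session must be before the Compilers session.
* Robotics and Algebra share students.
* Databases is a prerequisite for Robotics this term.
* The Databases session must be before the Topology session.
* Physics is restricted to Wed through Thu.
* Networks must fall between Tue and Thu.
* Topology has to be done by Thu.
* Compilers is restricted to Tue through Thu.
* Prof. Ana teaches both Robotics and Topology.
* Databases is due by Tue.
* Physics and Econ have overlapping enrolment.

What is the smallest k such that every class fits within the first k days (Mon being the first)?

The precedence chain requires at least 2 distinct days.
With at most 3 per day and 8 classes, at least 3 days are needed.
Physics can't be placed before Wed — that is day 3 counting from Mon — so the schedule must run through at least 3 days.
3 works (last occupied day: Wed): for example Databases -> Mon, Compilers -> Tue, Algebra -> Mon, Networks -> Wed, Robotics -> Tue, Topology -> Wed, Econ -> Tue, Physics -> Wed.

3 days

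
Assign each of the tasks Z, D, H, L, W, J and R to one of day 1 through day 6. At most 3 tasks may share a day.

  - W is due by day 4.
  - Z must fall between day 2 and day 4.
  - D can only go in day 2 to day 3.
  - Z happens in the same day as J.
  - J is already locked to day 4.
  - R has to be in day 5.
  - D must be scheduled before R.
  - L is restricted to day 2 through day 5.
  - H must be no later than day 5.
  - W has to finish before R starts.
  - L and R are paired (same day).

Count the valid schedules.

Splitting on D: it can be day 2 (19), day 3 (19). Listing each branch's schedules as (Z, H, L, W, J, R) by day number:
D=day 2: (4,1,5,1,4,5) (4,1,5,2,4,5) (4,1,5,3,4,5) (4,1,5,4,4,5) (4,2,5,1,4,5) (4,2,5,2,4,5) (4,2,5,3,4,5) (4,2,5,4,4,5) (4,3,5,1,4,5) (4,3,5,2,4,5) (4,3,5,3,4,5) (4,3,5,4,4,5) (4,4,5,1,4,5) (4,4,5,2,4,5) (4,4,5,3,4,5) (4,5,5,1,4,5) (4,5,5,2,4,5) (4,5,5,3,4,5) (4,5,5,4,4,5) — 19.
D=day 3: (4,1,5,1,4,5) (4,1,5,2,4,5) (4,1,5,3,4,5) (4,1,5,4,4,5) (4,2,5,1,4,5) (4,2,5,2,4,5) (4,2,5,3,4,5) (4,2,5,4,4,5) (4,3,5,1,4,5) (4,3,5,2,4,5) (4,3,5,3,4,5) (4,3,5,4,4,5) (4,4,5,1,4,5) (4,4,5,2,4,5) (4,4,5,3,4,5) (4,5,5,1,4,5) (4,5,5,2,4,5) (4,5,5,3,4,5) (4,5,5,4,4,5) — 19.
Summing: 19 + 19 = 38.

38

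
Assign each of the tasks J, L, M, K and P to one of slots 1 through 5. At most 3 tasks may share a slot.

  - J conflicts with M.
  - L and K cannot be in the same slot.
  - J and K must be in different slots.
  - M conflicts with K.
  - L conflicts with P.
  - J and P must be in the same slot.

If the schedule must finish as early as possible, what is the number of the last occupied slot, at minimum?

With at most 3 per slot and 5 tasks, at least 2 slots are needed.
Could 2 slots be enough, i.e. nothing placed later than 2? No: J, L and K must all be in different slots (J/L can't share; J/K can't share; L/K can't share), but only 2 slots are available: 3 tasks can't fit in 2 distinct slots.
So 2 slots is not enough.
3 works (last occupied slot: 3): for example L -> 2, P -> 1, J -> 1, K -> 3, M -> 2.

3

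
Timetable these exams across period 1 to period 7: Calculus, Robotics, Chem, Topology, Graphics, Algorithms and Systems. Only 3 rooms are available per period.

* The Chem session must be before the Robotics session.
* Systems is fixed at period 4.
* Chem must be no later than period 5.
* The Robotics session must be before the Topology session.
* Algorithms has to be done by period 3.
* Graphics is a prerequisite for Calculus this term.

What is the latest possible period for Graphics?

Downstream work caps Graphics at period 6.
Graphics at period 6 is achievable: Robotics -> period 2; Topology -> period 3; Graphics -> period 6; Calculus -> period 7; Systems -> period 4; Chem -> period 1; Algorithms -> period 1.

period 6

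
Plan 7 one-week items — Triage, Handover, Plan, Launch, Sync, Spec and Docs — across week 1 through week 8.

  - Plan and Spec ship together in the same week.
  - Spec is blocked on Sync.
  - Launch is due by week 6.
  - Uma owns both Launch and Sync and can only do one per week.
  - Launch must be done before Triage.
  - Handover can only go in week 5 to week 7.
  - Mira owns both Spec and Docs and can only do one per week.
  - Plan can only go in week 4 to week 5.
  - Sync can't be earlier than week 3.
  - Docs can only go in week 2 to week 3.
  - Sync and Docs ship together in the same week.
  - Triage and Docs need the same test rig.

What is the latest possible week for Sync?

week 3

Sync is available from week 3; Sync must be in the same week as Docs, which can't be after week 3, so Sync is at most week 3.
Sync at week 3 is achievable: Handover=week 5, Sync=week 3, Plan=week 4, Launch=week 1, Docs=week 3, Spec=week 4, Triage=week 2.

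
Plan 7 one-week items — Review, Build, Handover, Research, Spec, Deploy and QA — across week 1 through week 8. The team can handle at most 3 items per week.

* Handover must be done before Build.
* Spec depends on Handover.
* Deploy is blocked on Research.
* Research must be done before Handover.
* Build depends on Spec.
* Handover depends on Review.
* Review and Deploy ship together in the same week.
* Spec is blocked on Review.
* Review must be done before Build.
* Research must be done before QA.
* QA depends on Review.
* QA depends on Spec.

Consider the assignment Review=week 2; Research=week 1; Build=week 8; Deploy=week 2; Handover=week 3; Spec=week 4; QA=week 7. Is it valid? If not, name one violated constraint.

Spec depends on Handover — holds.
Spec is blocked on Review — holds.
Research must be done before QA — holds.
The team can handle at most 3 items per week — holds.
Review must be done before Build — holds.
Handover must be done before Build — holds.
Build depends on Spec — holds.
Review and Deploy ship together in the same week — holds.
Handover depends on Review — holds.
Research must be done before Handover — holds.
QA depends on Spec — holds.
QA depends on Review — holds.
Deploy is blocked on Research — holds.

Valid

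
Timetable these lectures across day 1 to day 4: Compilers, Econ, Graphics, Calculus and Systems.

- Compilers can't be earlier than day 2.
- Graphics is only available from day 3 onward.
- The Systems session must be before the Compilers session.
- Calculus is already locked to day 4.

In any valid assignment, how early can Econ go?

Econ at day 1 is achievable: Econ in day 1; Systems in day 1; Compilers in day 2; Calculus in day 4; Graphics in day 3.

day 1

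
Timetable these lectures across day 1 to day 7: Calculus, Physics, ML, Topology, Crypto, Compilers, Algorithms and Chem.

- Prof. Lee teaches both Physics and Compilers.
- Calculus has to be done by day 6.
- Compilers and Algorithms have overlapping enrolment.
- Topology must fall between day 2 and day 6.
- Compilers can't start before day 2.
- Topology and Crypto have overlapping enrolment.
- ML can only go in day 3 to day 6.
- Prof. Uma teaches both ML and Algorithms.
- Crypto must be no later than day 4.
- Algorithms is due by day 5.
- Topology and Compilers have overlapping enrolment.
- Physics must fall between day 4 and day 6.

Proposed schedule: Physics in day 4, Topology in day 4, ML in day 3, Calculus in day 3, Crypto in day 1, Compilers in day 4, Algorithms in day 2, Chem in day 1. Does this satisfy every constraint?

Topology and Compilers have overlapping enrolment — violated.
Crypto must be no later than day 4 — holds.
Prof. Uma teaches both ML and Algorithms — holds.
Compilers can't start before day 2 — holds.
ML can only go in day 3 to day 6 — holds.
Calculus has to be done by day 6 — holds.
Prof. Lee teaches both Physics and Compilers — violated.
Compilers and Algorithms have overlapping enrolment — holds.
Physics must fall between day 4 and day 6 — holds.
Algorithms is due by day 5 — holds.
Topology and Crypto have overlapping enrolment — holds.
Topology must fall between day 2 and day 6 — holds.

Invalid. Topology and Compilers have overlapping enrolment.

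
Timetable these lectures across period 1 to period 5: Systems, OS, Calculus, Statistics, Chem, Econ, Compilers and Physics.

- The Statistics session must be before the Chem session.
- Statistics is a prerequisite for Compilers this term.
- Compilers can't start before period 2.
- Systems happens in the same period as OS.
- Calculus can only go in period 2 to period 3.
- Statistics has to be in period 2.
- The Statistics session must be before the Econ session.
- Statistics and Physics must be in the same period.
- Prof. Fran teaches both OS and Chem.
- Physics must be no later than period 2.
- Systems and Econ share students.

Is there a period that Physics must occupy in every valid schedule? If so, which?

Physics must be in the same period as Statistics, which can't be before period 2, so Physics is at least period 2; Physics's own window allows nothing later than period 2.
So Physics is pinned to period 2.

period 2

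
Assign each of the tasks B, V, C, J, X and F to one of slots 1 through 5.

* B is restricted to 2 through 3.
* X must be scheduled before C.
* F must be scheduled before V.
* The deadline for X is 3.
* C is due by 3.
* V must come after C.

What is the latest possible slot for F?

Downstream work caps F at 4.
F at 4 is achievable: X -> 1; F -> 4; B -> 2; J -> 1; V -> 5; C -> 2.

4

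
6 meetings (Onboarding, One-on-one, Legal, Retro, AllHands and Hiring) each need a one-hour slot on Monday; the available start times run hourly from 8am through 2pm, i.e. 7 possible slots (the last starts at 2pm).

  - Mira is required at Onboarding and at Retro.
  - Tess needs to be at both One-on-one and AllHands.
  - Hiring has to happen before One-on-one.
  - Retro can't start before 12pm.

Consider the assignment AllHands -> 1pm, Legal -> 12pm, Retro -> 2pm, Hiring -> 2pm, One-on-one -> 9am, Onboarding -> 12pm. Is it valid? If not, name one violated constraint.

Mira is required at Onboarding and at Retro — holds.
Tess needs to be at both One-on-one and AllHands — holds.
Retro can't start before 12pm — holds.
Hiring has to happen before One-on-one — violated.

No — it violates: Hiring has to happen before One-on-one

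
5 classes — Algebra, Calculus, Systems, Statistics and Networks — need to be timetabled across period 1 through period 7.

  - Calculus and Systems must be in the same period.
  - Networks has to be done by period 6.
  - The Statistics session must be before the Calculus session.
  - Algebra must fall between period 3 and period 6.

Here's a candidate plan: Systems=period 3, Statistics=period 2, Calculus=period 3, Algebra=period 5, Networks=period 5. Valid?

Valid

Algebra must fall between period 3 and period 6 — holds.
Networks has to be done by period 6 — holds.
The Statistics session must be before the Calculus session — holds.
Calculus and Systems must be in the same period — holds.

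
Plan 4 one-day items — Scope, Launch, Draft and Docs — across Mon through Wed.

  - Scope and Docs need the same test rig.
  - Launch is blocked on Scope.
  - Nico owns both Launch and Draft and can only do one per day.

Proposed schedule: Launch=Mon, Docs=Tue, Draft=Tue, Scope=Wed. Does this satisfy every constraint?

Launch is blocked on Scope — violated.
Nico owns both Launch and Draft and can only do one per day — holds.
Scope and Docs need the same test rig — holds.

No. Launch is blocked on Scope is not satisfied.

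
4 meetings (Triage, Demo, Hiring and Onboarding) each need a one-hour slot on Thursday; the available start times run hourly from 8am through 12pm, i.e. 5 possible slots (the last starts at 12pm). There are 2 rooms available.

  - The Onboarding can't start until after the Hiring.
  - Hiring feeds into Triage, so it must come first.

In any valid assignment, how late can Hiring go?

11am

Downstream work caps Hiring at 11am.
Hiring at 11am is achievable: Onboarding=12pm; Demo=8am; Hiring=11am; Triage=12pm.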